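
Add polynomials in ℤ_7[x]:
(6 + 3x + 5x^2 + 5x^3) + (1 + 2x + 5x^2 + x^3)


Add coefficients mod 7:
x^0: 6 + 1 = 0 (mod 7)
x^1: 3 + 2 = 5 (mod 7)
x^2: 5 + 5 = 3 (mod 7)
x^3: 5 + 1 = 6 (mod 7)
Result: 5x + 3x^2 + 6x^3

f + g = 5x + 3x^2 + 6x^3


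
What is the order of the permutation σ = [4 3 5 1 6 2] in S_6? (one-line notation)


Cycle decomposition: (1 4) (2 3 5 6)
Cycle lengths: 2, 4
Order = lcm(2, 4) = 4

ord(σ) = 4


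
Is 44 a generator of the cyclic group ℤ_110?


g generates ℤ_n iff gcd(g, n) = 1
gcd(44, 110) = 22
Since gcd = 22 ≠ 1, ⟨44⟩ has order 5 < 110, so 44 is not a generator.

No, 44 does not generate ℤ_110


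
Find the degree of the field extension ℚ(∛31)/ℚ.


∛31 has minimal polynomial x³ - 31 (irreducible over ℚ since 31 is not a perfect cube)

[ℚ(∛31)/ℚ] = 3


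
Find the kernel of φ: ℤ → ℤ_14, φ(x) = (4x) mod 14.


Kernel = preimage of identity
ker(φ) = {x ∈ ℤ : 4x ≡ 0 (mod 14)}. gcd(4,14) = 2, so 4x ≡ 0 (mod 14) ⟺ x ≡ 0 (mod 14/2 = 7). Hence ker(φ) = 7ℤ

ker(φ) = 7ℤ


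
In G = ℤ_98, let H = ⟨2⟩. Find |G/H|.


|⟨2⟩| = n / gcd(2, 98) = 98 / 2 = 49
H is normal (ℤ_98 is abelian).
|G/H| = |G| / |H| = 98 / 49 = 2

|G/H| = 2


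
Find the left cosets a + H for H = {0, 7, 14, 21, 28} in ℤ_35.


H = {0, 7, 14, 21, 28}, |H| = 5
Number of cosets = |G|/|H| = 35/5 = 7
0 + H = {0, 7, 14, 21, 28}
1 + H = {1, 8, 15, 22, 29}
2 + H = {2, 9, 16, 23, 30}
3 + H = {3, 10, 17, 24, 31}
4 + H = {4, 11, 18, 25, 32}
5 + H = {5, 12, 19, 26, 33}
6 + H = {6, 13, 20, 27, 34}

Cosets: 0+H={0,7,14,21,28}; 1+H={1,8,15,22,29}; 2+H={2,9,16,23,30}; 3+H={3,10,17,24,31}; 4+H={4,11,18,25,32}; 5+H={5,12,19,26,33}; 6+H={6,13,20,27,34}


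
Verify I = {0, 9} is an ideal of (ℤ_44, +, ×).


Check ideal conditions for I = {0, 9} in ℤ_44:
(1) I is an additive subgroup? No
(2) For r ∈ ℤ_44 and a ∈ I: r·a ∈ I? No  [counterexample: r=2, a=9, r·a mod 44 = 18 ∉ I]

No, I is not an ideal of ℤ_44


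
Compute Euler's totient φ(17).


φ(n) = count of k ∈ {1,...,n} with gcd(k,n)=1
Coprimes to 17: {1, 2, 3, 4, 5, 6, 7, 8, 9, 10, 11, 12, 13, 14, 15, 16}
Count: 16

φ(17) = 16


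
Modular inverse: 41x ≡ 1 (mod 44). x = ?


Use the extended Euclidean algorithm to write 1 = 41·s + 44·t; then s mod 44 is the inverse.
Euclidean algorithm:
  41 = 0·44 + 41
  44 = 1·41 + 3
  41 = 13·3 + 2
  3 = 1·2 + 1
  2 = 2·1 + 0
gcd(41,44) = 1
Back-substitution gives: 41·(-15) + 44·(14) = 1
So 41⁻¹ ≡ -15 ≡ 29 (mod 44)
Check: 41 × 29 = 1189 ≡ 1 (mod 44) ✓

41⁻¹ ≡ 29 (mod 44)


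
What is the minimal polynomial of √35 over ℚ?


√35 satisfies x² - 35 = 0, irreducible over ℚ since 35 is squarefree

Minimal polynomial: x² - 35


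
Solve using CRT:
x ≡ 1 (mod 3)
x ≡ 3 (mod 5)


m₁ = 3, m₂ = 5, gcd = 1, so CRT applies. M = m₁·m₂ = 15
Let M₁ = M/m₁ = 5, M₂ = M/m₂ = 3
Find y₁ ≡ M₁⁻¹ (mod m₁): 5⁻¹ ≡ 2 (mod 3)
Find y₂ ≡ M₂⁻¹ (mod m₂): 3⁻¹ ≡ 2 (mod 5)
x = a₁·M₁·y₁ + a₂·M₂·y₂ = 1·5·2 + 3·3·2 = 28
Reduce mod 15: x ≡ 13
Check: 13 mod 3 = 1 ✓, 13 mod 5 = 3 ✓

x ≡ 13 (mod 15)


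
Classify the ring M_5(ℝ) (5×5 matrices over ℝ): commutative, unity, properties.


Matrix multiplication is non-commutative for n ≥ 2; the identity matrix I is the unity; singular matrices give zero divisors, so not an integral domain
Commutative: No
Integral domain: No
Has unity: Yes

M_5(ℝ) (5×5 matrices over ℝ): Commutative=No, Unity=Yes


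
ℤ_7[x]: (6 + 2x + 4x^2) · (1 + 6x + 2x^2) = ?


Expand and collect like terms; reduce coefficients mod 7:
x^0: 6·1 = 6 ≡ 6 (mod 7)
x^1: 6·6 + 2·1 = 38 ≡ 3 (mod 7)
x^2: 6·2 + 2·6 + 4·1 = 28 ≡ 0 (mod 7)
x^3: 2·2 + 4·6 = 28 ≡ 0 (mod 7)
x^4: 4·2 = 8 ≡ 1 (mod 7)
Result: 6 + 3x + x^4

f · g = 6 + 3x + x^4


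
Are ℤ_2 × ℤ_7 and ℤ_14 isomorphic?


Comparing ℤ_2 × ℤ_7 and ℤ_14:
gcd(2,7) = 1, so ℤ_2 × ℤ_7 ≅ ℤ_14 (CRT)

Yes, ℤ_2 × ℤ_7 ≅ ℤ_14


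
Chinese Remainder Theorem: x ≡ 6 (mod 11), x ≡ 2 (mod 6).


m₁ = 11, m₂ = 6, gcd = 1, so CRT applies. M = m₁·m₂ = 66
Let M₁ = M/m₁ = 6, M₂ = M/m₂ = 11
Find y₁ ≡ M₁⁻¹ (mod m₁): 6⁻¹ ≡ 2 (mod 11)
Find y₂ ≡ M₂⁻¹ (mod m₂): 11⁻¹ ≡ 5 (mod 6)
x = a₁·M₁·y₁ + a₂·M₂·y₂ = 6·6·2 + 2·11·5 = 182
Reduce mod 66: x ≡ 50
Check: 50 mod 11 = 6 ✓, 50 mod 6 = 2 ✓

x ≡ 50 (mod 66)


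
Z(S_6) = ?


Z(G) = {g ∈ G | gx = xg for all x ∈ G}
S_n is non-abelian for n ≥ 3; Z(S_6) is trivial

Z(S_6) = {e}


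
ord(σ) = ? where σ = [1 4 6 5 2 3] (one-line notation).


Cycle decomposition: (2 4 5) (3 6)
Cycle lengths: 3, 2
Order = lcm(3, 2) = 6

ord(σ) = 6


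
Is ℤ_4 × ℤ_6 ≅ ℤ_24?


Comparing ℤ_4 × ℤ_6 and ℤ_24:
gcd(4,6) = 2 ≠ 1. Max element order in ℤ_4×ℤ_6 is lcm(4,6) = 12 < 24, so it has no element of order 24

No, ℤ_4 × ℤ_6 ≇ ℤ_24


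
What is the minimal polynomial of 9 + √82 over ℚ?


Let α = 9 + √82. Then α - 9 = √82, so (α - 9)² = 82, giving α² - 18α - 1 = 0. Degree 2 and α ∉ ℚ, so this is the minimal polynomial.

Minimal polynomial: x² - 18x - 1


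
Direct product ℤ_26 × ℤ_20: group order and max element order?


|ℤ_26 × ℤ_20| = 26 × 20 = 520
Max element order = lcm(26,20) = 260
Cyclic? No (gcd=2)

|ℤ_26×ℤ_20| = 520, max element order = 260


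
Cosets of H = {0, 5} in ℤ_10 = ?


H = {0, 5}, |H| = 2
Number of cosets = |G|/|H| = 10/2 = 5
0 + H = {0, 5}
1 + H = {1, 6}
2 + H = {2, 7}
3 + H = {3, 8}
4 + H = {4, 9}

Cosets: 0+H={0,5}; 1+H={1,6}; 2+H={2,7}; 3+H={3,8}; 4+H={4,9}


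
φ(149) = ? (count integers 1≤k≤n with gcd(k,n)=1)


Factor n: 149 = 149
φ(n) = n · ∏(1 - 1/p) over distinct primes p | n
φ(149) = 149 · (1 - 1/149) = 148

φ(149) = 148


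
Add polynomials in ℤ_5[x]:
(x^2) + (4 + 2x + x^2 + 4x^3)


Add coefficients mod 5:
x^0: 0 + 4 = 4 (mod 5)
x^1: 0 + 2 = 2 (mod 5)
x^2: 1 + 1 = 2 (mod 5)
x^3: 0 + 4 = 4 (mod 5)
Result: 4 + 2x + 2x^2 + 4x^3

f + g = 4 + 2x + 2x^2 + 4x^3


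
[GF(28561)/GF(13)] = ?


GF(28561) = GF(13^4), so the extension degree is 4

[GF(28561)/GF(13)] = 4


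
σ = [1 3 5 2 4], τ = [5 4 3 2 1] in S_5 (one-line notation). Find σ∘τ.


σ∘τ: apply τ first, then σ
1 →τ 5 →σ 4
2 →τ 4 →σ 2
3 →τ 3 →σ 5
4 →τ 2 →σ 3
5 →τ 1 →σ 1

σ∘τ = [4 2 5 3 1]


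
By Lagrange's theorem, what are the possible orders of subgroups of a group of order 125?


Lagrange's theorem: |H| divides |G|
|G| = 125
Divisors of 125: 1, 5, 25, 125

Possible subgroup orders: {1, 5, 25, 125}


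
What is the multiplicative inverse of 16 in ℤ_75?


Use the extended Euclidean algorithm to write 1 = 16·s + 75·t; then s mod 75 is the inverse.
Euclidean algorithm:
  16 = 0·75 + 16
  75 = 4·16 + 11
  16 = 1·11 + 5
  11 = 2·5 + 1
  5 = 5·1 + 0
gcd(16,75) = 1
Back-substitution gives: 16·(-14) + 75·(3) = 1
So 16⁻¹ ≡ -14 ≡ 61 (mod 75)
Check: 16 × 61 = 976 ≡ 1 (mod 75) ✓

16⁻¹ ≡ 61 (mod 75)


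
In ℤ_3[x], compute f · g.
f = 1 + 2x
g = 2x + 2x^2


Expand and collect like terms; reduce coefficients mod 3:
x^0: 1·0 = 0 ≡ 0 (mod 3)
x^1: 1·2 + 2·0 = 2 ≡ 2 (mod 3)
x^2: 1·2 + 2·2 = 6 ≡ 0 (mod 3)
x^3: 2·2 = 4 ≡ 1 (mod 3)
Result: 2x + x^3

f · g = 2x + x^3


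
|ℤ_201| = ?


ℤ_n has n elements.

|ℤ_201| = 201


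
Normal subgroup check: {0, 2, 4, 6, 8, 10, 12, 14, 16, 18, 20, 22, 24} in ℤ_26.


H = {0, 2, 4, 6, 8, 10, 12, 14, 16, 18, 20, 22, 24} in ℤ_26
ℤ_26 is abelian; every subgroup of an abelian group is normal

Yes, normal subgroup


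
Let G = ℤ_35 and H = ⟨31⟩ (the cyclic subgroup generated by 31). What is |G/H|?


|⟨31⟩| = n / gcd(31, 35) = 35 / 1 = 35
H is normal (ℤ_35 is abelian).
|G/H| = |G| / |H| = 35 / 35 = 1

|G/H| = 1


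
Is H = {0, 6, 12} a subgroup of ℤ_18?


Subgroup test for H = {0, 6, 12} in (ℤ_18, +):
(1) 0 ∈ H? Yes
(2) Closure: for all a,b ∈ H, (a+b) mod 18 ∈ H? Yes
(3) Inverses: for all a ∈ H, -a mod 18 ∈ H? Yes

Yes, H is a subgroup of ℤ_18


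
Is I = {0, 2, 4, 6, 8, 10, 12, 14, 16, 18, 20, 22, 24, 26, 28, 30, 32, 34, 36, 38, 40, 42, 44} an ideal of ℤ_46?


Check ideal conditions for I = {0, 2, 4, 6, 8, 10, 12, 14, 16, 18, 20, 22, 24, 26, 28, 30, 32, 34, 36, 38, 40, 42, 44} in ℤ_46:
(1) I is an additive subgroup? Yes
(2) For r ∈ ℤ_46 and a ∈ I: r·a ∈ I? Yes

Yes, I is an ideal of ℤ_46


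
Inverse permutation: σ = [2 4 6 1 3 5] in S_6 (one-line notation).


To find σ⁻¹, swap domain and range:
σ(1) = 2 → σ⁻¹(2) = 1
σ(2) = 4 → σ⁻¹(4) = 2
σ(3) = 6 → σ⁻¹(6) = 3
σ(4) = 1 → σ⁻¹(1) = 4
σ(5) = 3 → σ⁻¹(3) = 5
σ(6) = 5 → σ⁻¹(5) = 6

σ⁻¹ = [4 1 5 2 6 3]


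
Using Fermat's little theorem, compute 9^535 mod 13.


Fermat's little theorem: if p is prime and gcd(a,p)=1, then a^(p-1) ≡ 1 (mod p)
p = 13 is prime, gcd(9,13) = 1
Reduce exponent: 535 mod 12 = 7
So 9^535 ≡ 9^7 (mod 13)
9^7 mod 13 = 9

9^535 ≡ 9 (mod 13)


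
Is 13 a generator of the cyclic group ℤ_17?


g generates ℤ_n iff gcd(g, n) = 1
gcd(13, 17) = 1
Since gcd = 1, 13 is a generator.

Yes, 13 generates ℤ_17


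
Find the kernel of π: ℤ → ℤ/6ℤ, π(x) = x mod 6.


Kernel = preimage of identity
ker(π) = multiples of 6 = 6ℤ

ker(π) = 6ℤ


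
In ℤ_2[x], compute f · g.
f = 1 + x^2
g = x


Expand and collect like terms; reduce coefficients mod 2:
x^0: 1·0 = 0 ≡ 0 (mod 2)
x^1: 1·1 + 0·0 = 1 ≡ 1 (mod 2)
x^2: 0·1 + 1·0 = 0 ≡ 0 (mod 2)
x^3: 1·1 = 1 ≡ 1 (mod 2)
Result: x + x^3

f · g = x + x^3


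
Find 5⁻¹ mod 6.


Use the extended Euclidean algorithm to write 1 = 5·s + 6·t; then s mod 6 is the inverse.
Euclidean algorithm:
  5 = 0·6 + 5
  6 = 1·5 + 1
  5 = 5·1 + 0
gcd(5,6) = 1
Back-substitution gives: 5·(-1) + 6·(1) = 1
So 5⁻¹ ≡ -1 ≡ 5 (mod 6)
Check: 5 × 5 = 25 ≡ 1 (mod 6) ✓

5⁻¹ ≡ 5 (mod 6)


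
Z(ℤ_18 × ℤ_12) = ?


Z(G) = {g ∈ G | gx = xg for all x ∈ G}
Direct product of abelian groups is abelian, so Z(G) = G

Z(ℤ_18 × ℤ_12) = ℤ_18 × ℤ_12


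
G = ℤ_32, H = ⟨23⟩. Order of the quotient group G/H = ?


|⟨23⟩| = n / gcd(23, 32) = 32 / 1 = 32
H is normal (ℤ_32 is abelian).
|G/H| = |G| / |H| = 32 / 32 = 1

|G/H| = 1


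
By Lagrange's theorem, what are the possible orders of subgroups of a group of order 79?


Lagrange's theorem: |H| divides |G|
|G| = 79
Divisors of 79: 1, 79

Possible subgroup orders: {1, 79}


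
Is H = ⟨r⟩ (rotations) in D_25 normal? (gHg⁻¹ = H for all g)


H = ⟨r⟩ (rotations) in D_25
The rotation subgroup ⟨r⟩ has index 2 in D_25, so it is normal

Yes, normal subgroup


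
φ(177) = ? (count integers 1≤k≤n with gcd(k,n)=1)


Factor n: 177 = 3 × 59
φ(n) = n · ∏(1 - 1/p) over distinct primes p | n
φ(177) = 177 · (1 - 1/3) · (1 - 1/59) = 116

φ(177) = 116


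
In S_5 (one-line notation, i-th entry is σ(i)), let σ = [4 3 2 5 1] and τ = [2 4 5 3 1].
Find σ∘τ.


σ∘τ: apply τ first, then σ
1 →τ 2 →σ 3
2 →τ 4 →σ 5
3 →τ 5 →σ 1
4 →τ 3 →σ 2
5 →τ 1 →σ 4

σ∘τ = [3 5 1 2 4]


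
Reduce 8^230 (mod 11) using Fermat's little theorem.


Fermat's little theorem: if p is prime and gcd(a,p)=1, then a^(p-1) ≡ 1 (mod p)
p = 11 is prime, gcd(8,11) = 1
Reduce exponent: 230 mod 10 = 0
So 8^230 ≡ 8^0 (mod 11)
8^0 = 1

8^230 ≡ 1 (mod 11)


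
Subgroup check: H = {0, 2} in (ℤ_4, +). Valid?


Subgroup test for H = {0, 2} in (ℤ_4, +):
(1) 0 ∈ H? Yes
(2) Closure: for all a,b ∈ H, (a+b) mod 4 ∈ H? Yes
(3) Inverses: for all a ∈ H, -a mod 4 ∈ H? Yes

Yes, H is a subgroup of ℤ_4


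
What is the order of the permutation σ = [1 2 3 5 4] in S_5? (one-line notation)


Cycle decomposition: (4 5)
Cycle lengths: 2
Order = lcm(2) = 2

ord(σ) = 2


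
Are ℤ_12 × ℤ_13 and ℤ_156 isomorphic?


Comparing ℤ_12 × ℤ_13 and ℤ_156:
gcd(12,13) = 1, so ℤ_12 × ℤ_13 ≅ ℤ_156 (CRT)

Yes, ℤ_12 × ℤ_13 ≅ ℤ_156


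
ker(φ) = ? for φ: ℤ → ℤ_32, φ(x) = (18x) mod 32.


Kernel = preimage of identity
ker(φ) = {x ∈ ℤ : 18x ≡ 0 (mod 32)}. gcd(18,32) = 2, so 18x ≡ 0 (mod 32) ⟺ x ≡ 0 (mod 32/2 = 16). Hence ker(φ) = 16ℤ

ker(φ) = 16ℤ


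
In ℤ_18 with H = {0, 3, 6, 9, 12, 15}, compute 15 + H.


15 + H = {15 + h (mod 18) : h ∈ H}
15+0=15, 15+3=0, 15+6=3, 15+9=6, 15+12=9, 15+15=12
15 + H = {0, 3, 6, 9, 12, 15} = 0 + H

15 + H = {0, 3, 6, 9, 12, 15}


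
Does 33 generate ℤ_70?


g generates ℤ_n iff gcd(g, n) = 1
gcd(33, 70) = 1
Since gcd = 1, 33 is a generator.

Yes, 33 generates ℤ_70


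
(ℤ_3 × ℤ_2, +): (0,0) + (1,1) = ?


Operation: componentwise addition mod (3, 2)
(0,0) + (1,1) = ((a₁+b₁) mod 3, (a₂+b₂) mod 2) with a = (0,0), b = (1,1)

(0,0) + (1,1) = (1,1)


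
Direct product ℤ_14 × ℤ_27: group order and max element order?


|ℤ_14 × ℤ_27| = 14 × 27 = 378
Max element order = lcm(14,27) = 378
Cyclic? Yes (gcd=1)

|ℤ_14×ℤ_27| = 378, max element order = 378


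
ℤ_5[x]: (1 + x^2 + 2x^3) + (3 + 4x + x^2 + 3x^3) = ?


Add coefficients mod 5:
x^0: 1 + 3 = 4 (mod 5)
x^1: 0 + 4 = 4 (mod 5)
x^2: 1 + 1 = 2 (mod 5)
x^3: 2 + 3 = 0 (mod 5)
Result: 4 + 4x + 2x^2

f + g = 4 + 4x + 2x^2


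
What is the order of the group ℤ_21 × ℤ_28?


|A × B| = |A| · |B|
|ℤ_21 × ℤ_28| = 21 × 28 = 588

|ℤ_21 × ℤ_28| = 588


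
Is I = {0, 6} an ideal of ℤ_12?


Check ideal conditions for I = {0, 6} in ℤ_12:
(1) I is an additive subgroup? Yes
(2) For r ∈ ℤ_12 and a ∈ I: r·a ∈ I? Yes

Yes, I is an ideal of ℤ_12


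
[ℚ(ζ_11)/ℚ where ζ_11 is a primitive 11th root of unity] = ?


[ℚ(ζ_n):ℚ] = deg Φ_n(x) = φ(n). Here φ(11) = 10

[ℚ(ζ_11)/ℚ where ζ_11 is a primitive 11th root of unity] = 10


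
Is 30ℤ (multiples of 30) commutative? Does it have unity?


30ℤ is a commutative ring under +,× but has no multiplicative identity (1 ∉ 30ℤ); it has no zero divisors, but without unity it is not an integral domain
Commutative: Yes
Integral domain: No
Has unity: No

30ℤ (multiples of 30): Commutative=Yes, Unity=No


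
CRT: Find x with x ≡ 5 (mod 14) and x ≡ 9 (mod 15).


m₁ = 14, m₂ = 15, gcd = 1, so CRT applies. M = m₁·m₂ = 210
Let M₁ = M/m₁ = 15, M₂ = M/m₂ = 14
Find y₁ ≡ M₁⁻¹ (mod m₁): 15⁻¹ ≡ 1 (mod 14)
Find y₂ ≡ M₂⁻¹ (mod m₂): 14⁻¹ ≡ 14 (mod 15)
x = a₁·M₁·y₁ + a₂·M₂·y₂ = 5·15·1 + 9·14·14 = 1839
Reduce mod 210: x ≡ 159
Check: 159 mod 14 = 5 ✓, 159 mod 15 = 9 ✓

x ≡ 159 (mod 210)


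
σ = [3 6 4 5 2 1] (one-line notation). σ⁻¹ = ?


To find σ⁻¹, swap domain and range:
σ(1) = 3 → σ⁻¹(3) = 1
σ(2) = 6 → σ⁻¹(6) = 2
σ(3) = 4 → σ⁻¹(4) = 3
σ(4) = 5 → σ⁻¹(5) = 4
σ(5) = 2 → σ⁻¹(2) = 5
σ(6) = 1 → σ⁻¹(1) = 6

σ⁻¹ = [6 5 1 3 4 2]


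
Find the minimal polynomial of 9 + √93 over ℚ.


Let α = 9 + √93. Then α - 9 = √93, so (α - 9)² = 93, giving α² - 18α - 12 = 0. Degree 2 and α ∉ ℚ, so this is the minimal polynomial.

Minimal polynomial: x² - 18x - 12


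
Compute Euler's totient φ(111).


Factor n: 111 = 3 × 37
φ(n) = n · ∏(1 - 1/p) over distinct primes p | n
φ(111) = 111 · (1 - 1/3) · (1 - 1/37) = 72

φ(111) = 72


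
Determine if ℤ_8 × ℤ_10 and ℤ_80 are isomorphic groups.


Comparing ℤ_8 × ℤ_10 and ℤ_80:
gcd(8,10) = 2 ≠ 1. Max element order in ℤ_8×ℤ_10 is lcm(8,10) = 40 < 80, so it has no element of order 80

No, ℤ_8 × ℤ_10 ≇ ℤ_80


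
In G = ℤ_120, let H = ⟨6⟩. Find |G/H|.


|⟨6⟩| = n / gcd(6, 120) = 120 / 6 = 20
H is normal (ℤ_120 is abelian).
|G/H| = |G| / |H| = 120 / 20 = 6

|G/H| = 6


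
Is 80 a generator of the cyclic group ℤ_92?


g generates ℤ_n iff gcd(g, n) = 1
gcd(80, 92) = 4
Since gcd = 4 ≠ 1, ⟨80⟩ has order 23 < 92, so 80 is not a generator.

No, 80 does not generate ℤ_92


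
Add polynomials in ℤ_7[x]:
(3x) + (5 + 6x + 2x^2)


Add coefficients mod 7:
x^0: 0 + 5 = 5 (mod 7)
x^1: 3 + 6 = 2 (mod 7)
x^2: 0 + 2 = 2 (mod 7)
Result: 5 + 2x + 2x^2

f + g = 5 + 2x + 2x^2


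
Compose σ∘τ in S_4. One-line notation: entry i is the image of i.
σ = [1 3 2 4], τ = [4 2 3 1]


σ∘τ: apply τ first, then σ
1 →τ 4 →σ 4
2 →τ 2 →σ 3
3 →τ 3 →σ 2
4 →τ 1 →σ 1

σ∘τ = [4 3 2 1]


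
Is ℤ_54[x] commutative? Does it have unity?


ℤ_54 has zero divisors (2·27 ≡ 0), and these lift to constant zero divisors in ℤ_54[x]; so not an integral domain
Commutative: Yes
Integral domain: No
Has unity: Yes

ℤ_54[x]: Commutative=Yes, Unity=Yes


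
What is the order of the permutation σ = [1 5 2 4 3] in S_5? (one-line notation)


Cycle decomposition: (2 5 3)
Cycle lengths: 3
Order = lcm(3) = 3

ord(σ) = 3


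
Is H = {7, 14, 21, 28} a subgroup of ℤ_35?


Subgroup test for H = {7, 14, 21, 28} in (ℤ_35, +):
(1) 0 ∈ H? No
(2) Closure: for all a,b ∈ H, (a+b) mod 35 ∈ H? No  [counterexample: 7 + 28 = 0 ∉ H]
(3) Inverses: for all a ∈ H, -a mod 35 ∈ H? Yes

No, H is not a subgroup of ℤ_35


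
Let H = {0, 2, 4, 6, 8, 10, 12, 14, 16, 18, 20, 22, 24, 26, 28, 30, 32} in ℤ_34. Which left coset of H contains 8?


8 + H = {8 + h (mod 34) : h ∈ H}
8+0=8, 8+2=10, 8+4=12, 8+6=14, 8+8=16, 8+10=18, 8+12=20, 8+14=22, 8+16=24, 8+18=26, 8+20=28, 8+22=30, 8+24=32, 8+26=0, 8+28=2, 8+30=4, 8+32=6
8 + H = {0, 2, 4, 6, 8, 10, 12, 14, 16, 18, 20, 22, 24, 26, 28, 30, 32} = 0 + H

8 + H = {0, 2, 4, 6, 8, 10, 12, 14, 16, 18, 20, 22, 24, 26, 28, 30, 32}


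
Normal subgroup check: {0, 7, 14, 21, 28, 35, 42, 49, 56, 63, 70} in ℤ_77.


H = {0, 7, 14, 21, 28, 35, 42, 49, 56, 63, 70} in ℤ_77
ℤ_77 is abelian; every subgroup of an abelian group is normal

Yes, normal subgroup


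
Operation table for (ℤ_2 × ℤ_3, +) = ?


Elements: {(0,0), (0,1), (0,2), (1,0), (1,1), (1,2)}
Operation: componentwise addition mod (2, 3)
Entry (a, b) = ((a₁+b₁) mod 2, (a₂+b₂) mod 3)

Cayley table:
      | (0,0) | (0,1) | (0,2) | (1,0) | (1,1) | (1,2)
(0,0) | (0,0) | (0,1) | (0,2) | (1,0) | (1,1) | (1,2)
(0,1) | (0,1) | (0,2) | (0,0) | (1,1) | (1,2) | (1,0)
(0,2) | (0,2) | (0,0) | (0,1) | (1,2) | (1,0) | (1,1)
(1,0) | (1,0) | (1,1) | (1,2) | (0,0) | (0,1) | (0,2)
(1,1) | (1,1) | (1,2) | (1,0) | (0,1) | (0,2) | (0,0)
(1,2) | (1,2) | (1,0) | (1,1) | (0,2) | (0,0) | (0,1)


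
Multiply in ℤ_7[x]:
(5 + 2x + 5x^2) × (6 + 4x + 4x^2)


Expand and collect like terms; reduce coefficients mod 7:
x^0: 5·6 = 30 ≡ 2 (mod 7)
x^1: 5·4 + 2·6 = 32 ≡ 4 (mod 7)
x^2: 5·4 + 2·4 + 5·6 = 58 ≡ 2 (mod 7)
x^3: 2·4 + 5·4 = 28 ≡ 0 (mod 7)
x^4: 5·4 = 20 ≡ 6 (mod 7)
Result: 2 + 4x + 2x^2 + 6x^4

f · g = 2 + 4x + 2x^2 + 6x^4


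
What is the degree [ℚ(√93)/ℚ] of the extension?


√93 has minimal polynomial x² - 93 (irreducible over ℚ since 93 is squarefree)

[ℚ(√93)/ℚ] = 2


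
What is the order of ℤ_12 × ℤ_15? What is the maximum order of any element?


|ℤ_12 × ℤ_15| = 12 × 15 = 180
Max element order = lcm(12,15) = 60
Cyclic? No (gcd=3)

|ℤ_12×ℤ_15| = 180, max element order = 60


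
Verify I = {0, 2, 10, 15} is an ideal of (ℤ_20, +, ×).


Check ideal conditions for I = {0, 2, 10, 15} in ℤ_20:
(1) I is an additive subgroup? No
(2) For r ∈ ℤ_20 and a ∈ I: r·a ∈ I? No  [counterexample: r=2, a=2, r·a mod 20 = 4 ∉ I]

No, I is not an ideal of ℤ_20


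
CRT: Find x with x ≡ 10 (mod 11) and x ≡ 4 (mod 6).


m₁ = 11, m₂ = 6, gcd = 1, so CRT applies. M = m₁·m₂ = 66
Let M₁ = M/m₁ = 6, M₂ = M/m₂ = 11
Find y₁ ≡ M₁⁻¹ (mod m₁): 6⁻¹ ≡ 2 (mod 11)
Find y₂ ≡ M₂⁻¹ (mod m₂): 11⁻¹ ≡ 5 (mod 6)
x = a₁·M₁·y₁ + a₂·M₂·y₂ = 10·6·2 + 4·11·5 = 340
Reduce mod 66: x ≡ 10
Check: 10 mod 11 = 10 ✓, 10 mod 6 = 4 ✓

x ≡ 10 (mod 66)


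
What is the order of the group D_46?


|D_n| = 2n (n rotations and n reflections)
|D_46| = 2×46 = 92

|D_46| = 92


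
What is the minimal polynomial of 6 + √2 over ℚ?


Let α = 6 + √2. Then α - 6 = √2, so (α - 6)² = 2, giving α² - 12α + 34 = 0. Degree 2 and α ∉ ℚ, so this is the minimal polynomial.

Minimal polynomial: x² - 12x + 34


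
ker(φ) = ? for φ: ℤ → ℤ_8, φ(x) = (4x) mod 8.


Kernel = preimage of identity
ker(φ) = {x ∈ ℤ : 4x ≡ 0 (mod 8)}. gcd(4,8) = 4, so 4x ≡ 0 (mod 8) ⟺ x ≡ 0 (mod 8/4 = 2). Hence ker(φ) = 2ℤ

ker(φ) = 2ℤ


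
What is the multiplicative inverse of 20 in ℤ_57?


Use the extended Euclidean algorithm to write 1 = 20·s + 57·t; then s mod 57 is the inverse.
Euclidean algorithm:
  20 = 0·57 + 20
  57 = 2·20 + 17
  20 = 1·17 + 3
  17 = 5·3 + 2
  3 = 1·2 + 1
  2 = 2·1 + 0
gcd(20,57) = 1
Back-substitution gives: 20·(20) + 57·(-7) = 1
So 20⁻¹ ≡ 20 ≡ 20 (mod 57)
Check: 20 × 20 = 400 ≡ 1 (mod 57) ✓

20⁻¹ ≡ 20 (mod 57)


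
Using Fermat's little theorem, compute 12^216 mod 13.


Fermat's little theorem: if p is prime and gcd(a,p)=1, then a^(p-1) ≡ 1 (mod p)
p = 13 is prime, gcd(12,13) = 1
Reduce exponent: 216 mod 12 = 0
So 12^216 ≡ 12^0 (mod 13)
12^0 = 1

12^216 ≡ 1 (mod 13)


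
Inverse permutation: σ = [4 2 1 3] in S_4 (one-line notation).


To find σ⁻¹, swap domain and range:
σ(1) = 4 → σ⁻¹(4) = 1
σ(2) = 2 → σ⁻¹(2) = 2
σ(3) = 1 → σ⁻¹(1) = 3
σ(4) = 3 → σ⁻¹(3) = 4

σ⁻¹ = [3 2 4 1]


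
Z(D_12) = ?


Z(G) = {g ∈ G | gx = xg for all x ∈ G}
For even n, Z(D_n) = {e, r^(n/2)}: the 180° rotation r^6 commutes with every reflection and rotation

Z(D_12) = {e, r^6}


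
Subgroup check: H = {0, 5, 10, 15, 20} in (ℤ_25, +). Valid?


Subgroup test for H = {0, 5, 10, 15, 20} in (ℤ_25, +):
(1) 0 ∈ H? Yes
(2) Closure: for all a,b ∈ H, (a+b) mod 25 ∈ H? Yes
(3) Inverses: for all a ∈ H, -a mod 25 ∈ H? Yes

Yes, H is a subgroup of ℤ_25


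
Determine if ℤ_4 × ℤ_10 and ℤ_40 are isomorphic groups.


Comparing ℤ_4 × ℤ_10 and ℤ_40:
gcd(4,10) = 2 ≠ 1. Max element order in ℤ_4×ℤ_10 is lcm(4,10) = 20 < 40, so it has no element of order 40

No, ℤ_4 × ℤ_10 ≇ ℤ_40


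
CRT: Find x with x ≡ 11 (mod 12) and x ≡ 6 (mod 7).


m₁ = 12, m₂ = 7, gcd = 1, so CRT applies. M = m₁·m₂ = 84
Let M₁ = M/m₁ = 7, M₂ = M/m₂ = 12
Find y₁ ≡ M₁⁻¹ (mod m₁): 7⁻¹ ≡ 7 (mod 12)
Find y₂ ≡ M₂⁻¹ (mod m₂): 12⁻¹ ≡ 3 (mod 7)
x = a₁·M₁·y₁ + a₂·M₂·y₂ = 11·7·7 + 6·12·3 = 755
Reduce mod 84: x ≡ 83
Check: 83 mod 12 = 11 ✓, 83 mod 7 = 6 ✓

x ≡ 83 (mod 84)


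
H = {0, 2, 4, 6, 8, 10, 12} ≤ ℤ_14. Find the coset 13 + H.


13 + H = {13 + h (mod 14) : h ∈ H}
13+0=13, 13+2=1, 13+4=3, 13+6=5, 13+8=7, 13+10=9, 13+12=11
13 + H = {1, 3, 5, 7, 9, 11, 13} = 1 + H

13 + H = {1, 3, 5, 7, 9, 11, 13}


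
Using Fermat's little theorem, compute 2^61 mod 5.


Fermat's little theorem: if p is prime and gcd(a,p)=1, then a^(p-1) ≡ 1 (mod p)
p = 5 is prime, gcd(2,5) = 1
Reduce exponent: 61 mod 4 = 1
So 2^61 ≡ 2^1 (mod 5)
2^1 mod 5 = 2

2^61 ≡ 2 (mod 5)


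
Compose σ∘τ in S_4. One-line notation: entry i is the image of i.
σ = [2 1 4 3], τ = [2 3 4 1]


σ∘τ: apply τ first, then σ
1 →τ 2 →σ 1
2 →τ 3 →σ 4
3 →τ 4 →σ 3
4 →τ 1 →σ 2

σ∘τ = [1 4 3 2]


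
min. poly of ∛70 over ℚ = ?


∛70 satisfies x³ - 70 = 0, irreducible over ℚ (no rational root; 70 is not a perfect cube)

Minimal polynomial: x³ - 70


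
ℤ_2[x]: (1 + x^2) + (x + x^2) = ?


Add coefficients mod 2:
x^0: 1 + 0 = 1 (mod 2)
x^1: 0 + 1 = 1 (mod 2)
x^2: 1 + 1 = 0 (mod 2)
Result: 1 + x

f + g = 1 + x


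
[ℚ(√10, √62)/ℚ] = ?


[ℚ(√10,√62):ℚ] = [ℚ(√10,√62):ℚ(√10)]·[ℚ(√10):ℚ] = 2·2 = 4

[ℚ(√10, √62)/ℚ] = 4


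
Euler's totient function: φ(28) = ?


φ(n) = count of k ∈ {1,...,n} with gcd(k,n)=1
Coprimes to 28: {1, 3, 5, 9, 11, 13, 15, 17, 19, 23, 25, 27}
Count: 12

φ(28) = 12


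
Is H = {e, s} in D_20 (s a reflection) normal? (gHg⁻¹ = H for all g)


H = {e, s} in D_20 (s a reflection)
r·s·r⁻¹ = sr⁻² ≠ s for n ≥ 3, so {e, s} is not closed under conjugation

No, not a normal subgroup


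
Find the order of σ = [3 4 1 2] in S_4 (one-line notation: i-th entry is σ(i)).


Cycle decomposition: (1 3) (2 4)
Cycle lengths: 2, 2
Order = lcm(2, 2) = 2

ord(σ) = 2


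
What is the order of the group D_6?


|D_n| = 2n (n rotations and n reflections)
|D_6| = 2×6 = 12

|D_6| = 12


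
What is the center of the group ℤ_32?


Z(G) = {g ∈ G | gx = xg for all x ∈ G}
ℤ_32 is abelian, so Z(G) = G

Z(ℤ_32) = ℤ_32


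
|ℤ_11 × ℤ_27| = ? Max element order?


|ℤ_11 × ℤ_27| = 11 × 27 = 297
Max element order = lcm(11,27) = 297
Cyclic? Yes (gcd=1)

|ℤ_11×ℤ_27| = 297, max element order = 297


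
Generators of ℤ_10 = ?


g generates ℤ_n iff gcd(g,n) = 1
Checking each g ∈ {1,...,9}:
gcd(1,10) = 1
gcd(2,10) = 2
gcd(3,10) = 1
gcd(4,10) = 2
gcd(5,10) = 5
gcd(6,10) = 2
gcd(7,10) = 1
gcd(8,10) = 2
gcd(9,10) = 1
Generators: {1, 3, 7, 9}
Number of generators = φ(10) = 4

Generators of ℤ_10 = {1, 3, 7, 9}


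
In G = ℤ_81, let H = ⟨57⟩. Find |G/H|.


|⟨57⟩| = n / gcd(57, 81) = 81 / 3 = 27
H is normal (ℤ_81 is abelian).
|G/H| = |G| / |H| = 81 / 27 = 3

|G/H| = 3


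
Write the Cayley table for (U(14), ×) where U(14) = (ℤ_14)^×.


Elements: {1, 3, 5, 9, 11, 13}
Operation: multiplication mod 14
Entry (a, b) = (a × b) mod 14

Cayley table:
   |  1 |  3 |  5 |  9 | 11 | 13
 1 |  1 |  3 |  5 |  9 | 11 | 13
 3 |  3 |  9 |  1 | 13 |  5 | 11
 5 |  5 |  1 | 11 |  3 | 13 |  9
 9 |  9 | 13 |  3 | 11 |  1 |  5
11 | 11 |  5 | 13 |  1 |  9 |  3
13 | 13 | 11 |  9 |  5 |  3 |  1


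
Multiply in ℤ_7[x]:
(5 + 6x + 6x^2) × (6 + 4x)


Expand and collect like terms; reduce coefficients mod 7:
x^0: 5·6 = 30 ≡ 2 (mod 7)
x^1: 5·4 + 6·6 = 56 ≡ 0 (mod 7)
x^2: 6·4 + 6·6 = 60 ≡ 4 (mod 7)
x^3: 6·4 = 24 ≡ 3 (mod 7)
Result: 2 + 4x^2 + 3x^3

f · g = 2 + 4x^2 + 3x^3


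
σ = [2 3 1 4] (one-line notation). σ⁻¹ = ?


To find σ⁻¹, swap domain and range:
σ(1) = 2 → σ⁻¹(2) = 1
σ(2) = 3 → σ⁻¹(3) = 2
σ(3) = 1 → σ⁻¹(1) = 3
σ(4) = 4 → σ⁻¹(4) = 4

σ⁻¹ = [3 1 2 4]


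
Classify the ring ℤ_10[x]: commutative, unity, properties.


ℤ_10 has zero divisors (2·5 ≡ 0), and these lift to constant zero divisors in ℤ_10[x]; so not an integral domain
Commutative: Yes
Integral domain: No
Has unity: Yes

ℤ_10[x]: Commutative=Yes, Unity=Yes


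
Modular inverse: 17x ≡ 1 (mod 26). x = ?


Use the extended Euclidean algorithm to write 1 = 17·s + 26·t; then s mod 26 is the inverse.
Euclidean algorithm:
  17 = 0·26 + 17
  26 = 1·17 + 9
  17 = 1·9 + 8
  9 = 1·8 + 1
  8 = 8·1 + 0
gcd(17,26) = 1
Back-substitution gives: 17·(-3) + 26·(2) = 1
So 17⁻¹ ≡ -3 ≡ 23 (mod 26)
Check: 17 × 23 = 391 ≡ 1 (mod 26) ✓

17⁻¹ ≡ 23 (mod 26)


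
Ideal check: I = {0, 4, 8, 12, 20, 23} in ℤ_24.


Check ideal conditions for I = {0, 4, 8, 12, 20, 23} in ℤ_24:
(1) I is an additive subgroup? No
(2) For r ∈ ℤ_24 and a ∈ I: r·a ∈ I? No  [counterexample: r=2, a=8, r·a mod 24 = 16 ∉ I]

No, I is not an ideal of ℤ_24


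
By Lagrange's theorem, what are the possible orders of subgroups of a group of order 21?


Lagrange's theorem: |H| divides |G|
|G| = 21
Divisors of 21: 1, 3, 7, 21

Possible subgroup orders: {1, 3, 7, 21}


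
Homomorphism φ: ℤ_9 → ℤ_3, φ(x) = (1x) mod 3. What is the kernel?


Kernel = preimage of identity
ker(φ) = {x ∈ ℤ_9 : 1x ≡ 0 (mod 3)}. Since 3 | 9, φ is well-defined. The kernel is the cyclic subgroup ⟨3⟩ of ℤ_9 (order 3), i.e. {0, 3, 6}

ker(φ) = {0, 3, 6}


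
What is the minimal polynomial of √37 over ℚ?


√37 satisfies x² - 37 = 0, irreducible over ℚ since 37 is squarefree

Minimal polynomial: x² - 37


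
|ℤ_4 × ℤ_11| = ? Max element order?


|ℤ_4 × ℤ_11| = 4 × 11 = 44
Max element order = lcm(4,11) = 44
Cyclic? Yes (gcd=1)

|ℤ_4×ℤ_11| = 44, max element order = 44


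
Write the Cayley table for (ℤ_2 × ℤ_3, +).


Elements: {(0,0), (0,1), (0,2), (1,0), (1,1), (1,2)}
Operation: componentwise addition mod (2, 3)
Entry (a, b) = ((a₁+b₁) mod 2, (a₂+b₂) mod 3)

Cayley table:
      | (0,0) | (0,1) | (0,2) | (1,0) | (1,1) | (1,2)
(0,0) | (0,0) | (0,1) | (0,2) | (1,0) | (1,1) | (1,2)
(0,1) | (0,1) | (0,2) | (0,0) | (1,1) | (1,2) | (1,0)
(0,2) | (0,2) | (0,0) | (0,1) | (1,2) | (1,0) | (1,1)
(1,0) | (1,0) | (1,1) | (1,2) | (0,0) | (0,1) | (0,2)
(1,1) | (1,1) | (1,2) | (1,0) | (0,1) | (0,2) | (0,0)
(1,2) | (1,2) | (1,0) | (1,1) | (0,2) | (0,0) | (0,1)


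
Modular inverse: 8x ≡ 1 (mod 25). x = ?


Use the extended Euclidean algorithm to write 1 = 8·s + 25·t; then s mod 25 is the inverse.
Euclidean algorithm:
  8 = 0·25 + 8
  25 = 3·8 + 1
  8 = 8·1 + 0
gcd(8,25) = 1
Back-substitution gives: 8·(-3) + 25·(1) = 1
So 8⁻¹ ≡ -3 ≡ 22 (mod 25)
Check: 8 × 22 = 176 ≡ 1 (mod 25) ✓

8⁻¹ ≡ 22 (mod 25)


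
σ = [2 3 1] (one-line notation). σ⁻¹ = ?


To find σ⁻¹, swap domain and range:
σ(1) = 2 → σ⁻¹(2) = 1
σ(2) = 3 → σ⁻¹(3) = 2
σ(3) = 1 → σ⁻¹(1) = 3

σ⁻¹ = [3 1 2]


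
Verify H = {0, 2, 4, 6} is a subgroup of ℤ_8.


Subgroup test for H = {0, 2, 4, 6} in (ℤ_8, +):
(1) 0 ∈ H? Yes
(2) Closure: for all a,b ∈ H, (a+b) mod 8 ∈ H? Yes
(3) Inverses: for all a ∈ H, -a mod 8 ∈ H? Yes

Yes, H is a subgroup of ℤ_8


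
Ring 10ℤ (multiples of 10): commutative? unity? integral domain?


10ℤ is a commutative ring under +,× but has no multiplicative identity (1 ∉ 10ℤ); it has no zero divisors, but without unity it is not an integral domain
Commutative: Yes
Integral domain: No
Has unity: No

10ℤ (multiples of 10): Commutative=Yes, Unity=No


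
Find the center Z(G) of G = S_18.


Z(G) = {g ∈ G | gx = xg for all x ∈ G}
S_n is non-abelian for n ≥ 3; Z(S_18) is trivial

Z(S_18) = {e}


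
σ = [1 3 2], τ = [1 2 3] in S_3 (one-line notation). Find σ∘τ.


σ∘τ: apply τ first, then σ
1 →τ 1 →σ 1
2 →τ 2 →σ 3
3 →τ 3 →σ 2

σ∘τ = [1 3 2]


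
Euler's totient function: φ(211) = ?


Factor n: 211 = 211
φ(n) = n · ∏(1 - 1/p) over distinct primes p | n
φ(211) = 211 · (1 - 1/211) = 210

φ(211) = 210


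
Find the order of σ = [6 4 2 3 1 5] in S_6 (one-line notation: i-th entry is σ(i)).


Cycle decomposition: (1 6 5) (2 4 3)
Cycle lengths: 3, 3
Order = lcm(3, 3) = 3

ord(σ) = 3


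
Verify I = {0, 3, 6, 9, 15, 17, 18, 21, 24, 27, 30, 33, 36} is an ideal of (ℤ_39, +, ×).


Check ideal conditions for I = {0, 3, 6, 9, 15, 17, 18, 21, 24, 27, 30, 33, 36} in ℤ_39:
(1) I is an additive subgroup? No
(2) For r ∈ ℤ_39 and a ∈ I: r·a ∈ I? No  [counterexample: r=2, a=6, r·a mod 39 = 12 ∉ I]

No, I is not an ideal of ℤ_39


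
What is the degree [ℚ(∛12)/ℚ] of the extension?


∛12 has minimal polynomial x³ - 12 (irreducible over ℚ since 12 is not a perfect cube)

[ℚ(∛12)/ℚ] = 3


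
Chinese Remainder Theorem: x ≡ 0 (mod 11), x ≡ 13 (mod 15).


m₁ = 11, m₂ = 15, gcd = 1, so CRT applies. M = m₁·m₂ = 165
Let M₁ = M/m₁ = 15, M₂ = M/m₂ = 11
Find y₁ ≡ M₁⁻¹ (mod m₁): 15⁻¹ ≡ 3 (mod 11)
Find y₂ ≡ M₂⁻¹ (mod m₂): 11⁻¹ ≡ 11 (mod 15)
x = a₁·M₁·y₁ + a₂·M₂·y₂ = 0·15·3 + 13·11·11 = 1573
Reduce mod 165: x ≡ 88
Check: 88 mod 11 = 0 ✓, 88 mod 15 = 13 ✓

x ≡ 88 (mod 165)


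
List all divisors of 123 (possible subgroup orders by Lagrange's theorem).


Lagrange's theorem: |H| divides |G|
|G| = 123
Divisors of 123: 1, 3, 41, 123

Possible subgroup orders: {1, 3, 41, 123}


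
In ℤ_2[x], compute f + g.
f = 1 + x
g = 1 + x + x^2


Add coefficients mod 2:
x^0: 1 + 1 = 0 (mod 2)
x^1: 1 + 1 = 0 (mod 2)
x^2: 0 + 1 = 1 (mod 2)
Result: x^2

f + g = x^2


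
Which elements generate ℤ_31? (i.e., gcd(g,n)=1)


g generates ℤ_n iff gcd(g,n) = 1
Prime factors of 31: 31
Generators are g ∈ {1,...,30} not divisible by any of these primes.
Generators: {1, 2, 3, 4, 5, 6, 7, 8, 9, 10, 11, 12, 13, 14, 15, 16, 17, 18, 19, 20, 21, 22, 23, 24, 25, 26, 27, 28, 29, 30}
Number of generators = φ(31) = 30

Generators of ℤ_31 = {1, 2, 3, 4, 5, 6, 7, 8, 9, 10, 11, 12, 13, 14, 15, 16, 17, 18, 19, 20, 21, 22, 23, 24, 25, 26, 27, 28, 29, 30}


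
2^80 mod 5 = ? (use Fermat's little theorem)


Fermat's little theorem: if p is prime and gcd(a,p)=1, then a^(p-1) ≡ 1 (mod p)
p = 5 is prime, gcd(2,5) = 1
Reduce exponent: 80 mod 4 = 0
So 2^80 ≡ 2^0 (mod 5)
2^0 = 1

2^80 ≡ 1 (mod 5)


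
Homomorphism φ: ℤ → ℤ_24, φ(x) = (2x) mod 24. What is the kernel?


Kernel = preimage of identity
ker(φ) = {x ∈ ℤ : 2x ≡ 0 (mod 24)}. gcd(2,24) = 2, so 2x ≡ 0 (mod 24) ⟺ x ≡ 0 (mod 24/2 = 12). Hence ker(φ) = 12ℤ

ker(φ) = 12ℤ


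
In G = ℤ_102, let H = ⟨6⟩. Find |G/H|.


|⟨6⟩| = n / gcd(6, 102) = 102 / 6 = 17
H is normal (ℤ_102 is abelian).
|G/H| = |G| / |H| = 102 / 17 = 6

|G/H| = 6


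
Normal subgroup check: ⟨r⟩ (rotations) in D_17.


H = ⟨r⟩ (rotations) in D_17
The rotation subgroup ⟨r⟩ has index 2 in D_17, so it is normal

Yes, normal subgroup


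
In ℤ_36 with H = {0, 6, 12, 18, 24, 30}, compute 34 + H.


34 + H = {34 + h (mod 36) : h ∈ H}
34+0=34, 34+6=4, 34+12=10, 34+18=16, 34+24=22, 34+30=28
34 + H = {4, 10, 16, 22, 28, 34} = 4 + H

34 + H = {4, 10, 16, 22, 28, 34}


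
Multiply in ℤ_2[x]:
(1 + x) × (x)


Expand and collect like terms; reduce coefficients mod 2:
x^0: 1·0 = 0 ≡ 0 (mod 2)
x^1: 1·1 + 1·0 = 1 ≡ 1 (mod 2)
x^2: 1·1 = 1 ≡ 1 (mod 2)
Result: x + x^2

f · g = x + x^2


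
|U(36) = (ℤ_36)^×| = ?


U(n) is the group of units mod n; |U(n)| = φ(n)
|U(36)| = φ(36) = 12

|U(36) = (ℤ_36)^×| = 12


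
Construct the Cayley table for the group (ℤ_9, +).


Elements: {0, 1, 2, 3, 4, 5, 6, 7, 8}
Operation: addition mod 9
Entry (a, b) = (a + b) mod 9

Cayley table:
  | 0 | 1 | 2 | 3 | 4 | 5 | 6 | 7 | 8
0 | 0 | 1 | 2 | 3 | 4 | 5 | 6 | 7 | 8
1 | 1 | 2 | 3 | 4 | 5 | 6 | 7 | 8 | 0
2 | 2 | 3 | 4 | 5 | 6 | 7 | 8 | 0 | 1
3 | 3 | 4 | 5 | 6 | 7 | 8 | 0 | 1 | 2
4 | 4 | 5 | 6 | 7 | 8 | 0 | 1 | 2 | 3
5 | 5 | 6 | 7 | 8 | 0 | 1 | 2 | 3 | 4
6 | 6 | 7 | 8 | 0 | 1 | 2 | 3 | 4 | 5
7 | 7 | 8 | 0 | 1 | 2 | 3 | 4 | 5 | 6
8 | 8 | 0 | 1 | 2 | 3 | 4 | 5 | 6 | 7


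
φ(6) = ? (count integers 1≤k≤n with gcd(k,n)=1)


φ(n) = count of k ∈ {1,...,n} with gcd(k,n)=1
Coprimes to 6: {1, 5}
Count: 2

φ(6) = 2


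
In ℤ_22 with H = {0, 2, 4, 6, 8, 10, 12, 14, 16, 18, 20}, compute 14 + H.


14 + H = {14 + h (mod 22) : h ∈ H}
14+0=14, 14+2=16, 14+4=18, 14+6=20, 14+8=0, 14+10=2, 14+12=4, 14+14=6, 14+16=8, 14+18=10, 14+20=12
14 + H = {0, 2, 4, 6, 8, 10, 12, 14, 16, 18, 20} = 0 + H

14 + H = {0, 2, 4, 6, 8, 10, 12, 14, 16, 18, 20}


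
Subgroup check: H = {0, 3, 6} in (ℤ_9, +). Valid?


Subgroup test for H = {0, 3, 6} in (ℤ_9, +):
(1) 0 ∈ H? Yes
(2) Closure: for all a,b ∈ H, (a+b) mod 9 ∈ H? Yes
(3) Inverses: for all a ∈ H, -a mod 9 ∈ H? Yes

Yes, H is a subgroup of ℤ_9


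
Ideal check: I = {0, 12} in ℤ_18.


Check ideal conditions for I = {0, 12} in ℤ_18:
(1) I is an additive subgroup? No
(2) For r ∈ ℤ_18 and a ∈ I: r·a ∈ I? No  [counterexample: r=2, a=12, r·a mod 18 = 6 ∉ I]

No, I is not an ideal of ℤ_18


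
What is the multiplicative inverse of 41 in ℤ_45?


Use the extended Euclidean algorithm to write 1 = 41·s + 45·t; then s mod 45 is the inverse.
Euclidean algorithm:
  41 = 0·45 + 41
  45 = 1·41 + 4
  41 = 10·4 + 1
  4 = 4·1 + 0
gcd(41,45) = 1
Back-substitution gives: 41·(11) + 45·(-10) = 1
So 41⁻¹ ≡ 11 ≡ 11 (mod 45)
Check: 41 × 11 = 451 ≡ 1 (mod 45) ✓

41⁻¹ ≡ 11 (mod 45)


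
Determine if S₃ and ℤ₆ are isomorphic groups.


Comparing S₃ and ℤ₆:
S₃ is non-abelian, ℤ₆ is abelian

No, S₃ ≇ ℤ₆


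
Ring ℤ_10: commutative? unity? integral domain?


ℤ_10 is a commutative ring with unity 1; 10 = 2×5 is composite, so 2·5 ≡ 0 gives zero divisors (not an integral domain)
Commutative: Yes
Integral domain: No
Has unity: Yes

ℤ_10: Commutative=Yes, Unity=Yes


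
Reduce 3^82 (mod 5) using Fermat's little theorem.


Fermat's little theorem: if p is prime and gcd(a,p)=1, then a^(p-1) ≡ 1 (mod p)
p = 5 is prime, gcd(3,5) = 1
Reduce exponent: 82 mod 4 = 2
So 3^82 ≡ 3^2 (mod 5)
3^2 mod 5 = 4

3^82 ≡ 4 (mod 5)


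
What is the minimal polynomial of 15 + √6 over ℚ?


Let α = 15 + √6. Then α - 15 = √6, so (α - 15)² = 6, giving α² - 30α + 219 = 0. Degree 2 and α ∉ ℚ, so this is the minimal polynomial.

Minimal polynomial: x² - 30x + 219


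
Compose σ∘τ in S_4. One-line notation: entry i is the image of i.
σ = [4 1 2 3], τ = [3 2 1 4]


σ∘τ: apply τ first, then σ
1 →τ 3 →σ 2
2 →τ 2 →σ 1
3 →τ 1 →σ 4
4 →τ 4 →σ 3

σ∘τ = [2 1 4 3]


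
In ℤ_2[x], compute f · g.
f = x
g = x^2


Expand and collect like terms; reduce coefficients mod 2:
x^0: 0·0 = 0 ≡ 0 (mod 2)
x^1: 0·0 + 1·0 = 0 ≡ 0 (mod 2)
x^2: 0·1 + 1·0 = 0 ≡ 0 (mod 2)
x^3: 1·1 = 1 ≡ 1 (mod 2)
Result: x^3

f · g = x^3


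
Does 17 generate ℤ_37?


g generates ℤ_n iff gcd(g, n) = 1
gcd(17, 37) = 1
Since gcd = 1, 17 is a generator.

Yes, 17 generates ℤ_37


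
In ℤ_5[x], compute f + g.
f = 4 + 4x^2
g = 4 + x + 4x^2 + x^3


Add coefficients mod 5:
x^0: 4 + 4 = 3 (mod 5)
x^1: 0 + 1 = 1 (mod 5)
x^2: 4 + 4 = 3 (mod 5)
x^3: 0 + 1 = 1 (mod 5)
Result: 3 + x + 3x^2 + x^3

f + g = 3 + x + 3x^2 + x^3


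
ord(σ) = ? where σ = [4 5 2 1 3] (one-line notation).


Cycle decomposition: (1 4) (2 5 3)
Cycle lengths: 2, 3
Order = lcm(2, 3) = 6

ord(σ) = 6


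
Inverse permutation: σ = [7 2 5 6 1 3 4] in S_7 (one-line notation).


To find σ⁻¹, swap domain and range:
σ(1) = 7 → σ⁻¹(7) = 1
σ(2) = 2 → σ⁻¹(2) = 2
σ(3) = 5 → σ⁻¹(5) = 3
σ(4) = 6 → σ⁻¹(6) = 4
σ(5) = 1 → σ⁻¹(1) = 5
σ(6) = 3 → σ⁻¹(3) = 6
σ(7) = 4 → σ⁻¹(4) = 7

σ⁻¹ = [5 2 6 7 3 4 1]


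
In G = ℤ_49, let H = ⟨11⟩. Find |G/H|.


|⟨11⟩| = n / gcd(11, 49) = 49 / 1 = 49
H is normal (ℤ_49 is abelian).
|G/H| = |G| / |H| = 49 / 49 = 1

|G/H| = 1


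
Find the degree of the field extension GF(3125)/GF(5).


GF(3125) = GF(5^5), so the extension degree is 5

[GF(3125)/GF(5)] = 5


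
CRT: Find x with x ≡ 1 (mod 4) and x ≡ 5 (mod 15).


m₁ = 4, m₂ = 15, gcd = 1, so CRT applies. M = m₁·m₂ = 60
Let M₁ = M/m₁ = 15, M₂ = M/m₂ = 4
Find y₁ ≡ M₁⁻¹ (mod m₁): 15⁻¹ ≡ 3 (mod 4)
Find y₂ ≡ M₂⁻¹ (mod m₂): 4⁻¹ ≡ 4 (mod 15)
x = a₁·M₁·y₁ + a₂·M₂·y₂ = 1·15·3 + 5·4·4 = 125
Reduce mod 60: x ≡ 5
Check: 5 mod 4 = 1 ✓, 5 mod 15 = 5 ✓

x ≡ 5 (mod 60)


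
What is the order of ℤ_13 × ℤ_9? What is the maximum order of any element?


|ℤ_13 × ℤ_9| = 13 × 9 = 117
Max element order = lcm(13,9) = 117
Cyclic? Yes (gcd=1)

|ℤ_13×ℤ_9| = 117, max element order = 117
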